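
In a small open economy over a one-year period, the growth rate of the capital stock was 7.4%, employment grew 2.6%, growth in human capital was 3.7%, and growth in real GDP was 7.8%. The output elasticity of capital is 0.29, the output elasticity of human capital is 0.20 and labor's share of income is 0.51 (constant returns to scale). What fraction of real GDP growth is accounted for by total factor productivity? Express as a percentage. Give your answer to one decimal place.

Labor's share = 1 − 0.29 − 0.2 = 0.51.
The capital stock: 0.29 × 7.4 = 2.146 pp.
Human capital: 0.2 × 3.7 = 0.74 pp.
Employment: 0.51 × 2.6 = 1.326 pp.
TFP growth = 7.8 − 4.212 = 3.588%.
TFP share of growth = 3.588 / 7.8 × 100 = 46%.

46.0%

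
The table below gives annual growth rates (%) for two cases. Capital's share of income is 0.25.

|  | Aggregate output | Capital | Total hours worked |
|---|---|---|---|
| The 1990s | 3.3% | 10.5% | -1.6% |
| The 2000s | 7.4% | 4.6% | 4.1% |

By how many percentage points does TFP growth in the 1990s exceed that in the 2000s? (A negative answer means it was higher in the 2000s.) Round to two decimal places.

-1.30 percentage points

Labor's share = 1 − 0.25 = 0.75.
The 1990s: TFP = 3.3 − 2.625 + 1.2 = 1.875%.
The 2000s: TFP = 7.4 − 1.15 − 3.075 = 3.175%.
Difference = 1.875 − (3.175) = -1.3 pp.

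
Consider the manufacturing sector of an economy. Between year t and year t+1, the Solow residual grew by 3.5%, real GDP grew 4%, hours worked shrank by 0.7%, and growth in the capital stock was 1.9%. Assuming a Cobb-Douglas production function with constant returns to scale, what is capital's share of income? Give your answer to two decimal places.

gY = gA + α·gK + (1−α)·gL, so gY − gA − gL = α(gK − gL).
4 − 3.5 + 0.7 = α × (1.9 − (-0.7)).
1.2 = 2.6 α, so α = 0.4615.

α = 0.46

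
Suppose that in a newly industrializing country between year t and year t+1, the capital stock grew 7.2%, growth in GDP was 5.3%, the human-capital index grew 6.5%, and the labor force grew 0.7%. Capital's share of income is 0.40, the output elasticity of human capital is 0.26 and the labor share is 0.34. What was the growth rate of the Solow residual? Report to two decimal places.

Labor's share = 1 − 0.4 − 0.26 = 0.34.
The capital stock: 0.4 × 7.2 = 2.88 pp.
The human-capital index: 0.26 × 6.5 = 1.69 pp.
The labor force: 0.34 × 0.7 = 0.238 pp.
TFP growth = 5.3 − 4.808 = 0.492%.

0.49%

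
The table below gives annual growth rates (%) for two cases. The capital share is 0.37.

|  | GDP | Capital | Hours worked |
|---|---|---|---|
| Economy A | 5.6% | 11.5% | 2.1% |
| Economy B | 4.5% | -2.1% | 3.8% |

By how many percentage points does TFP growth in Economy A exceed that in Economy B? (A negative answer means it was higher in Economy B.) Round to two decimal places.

Labor's share = 1 − 0.37 = 0.63.
Economy A: TFP = 5.6 − 4.255 − 1.323 = 0.022%.
Economy B: TFP = 4.5 + 0.777 − 2.394 = 2.883%.
Difference = 0.022 − (2.883) = -2.861 pp.

-2.86 percentage points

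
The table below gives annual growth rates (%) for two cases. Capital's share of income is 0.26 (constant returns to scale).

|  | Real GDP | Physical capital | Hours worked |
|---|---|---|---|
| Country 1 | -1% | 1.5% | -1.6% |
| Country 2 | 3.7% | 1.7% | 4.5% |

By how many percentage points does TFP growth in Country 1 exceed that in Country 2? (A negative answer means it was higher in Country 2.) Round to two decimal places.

-0.13 percentage points

Labor's share = 1 − 0.26 = 0.74.
Country 1: TFP = -1 − 0.39 + 1.184 = -0.206%.
Country 2: TFP = 3.7 − 0.442 − 3.33 = -0.072%.
Difference = -0.206 − (-0.072) = -0.134 pp.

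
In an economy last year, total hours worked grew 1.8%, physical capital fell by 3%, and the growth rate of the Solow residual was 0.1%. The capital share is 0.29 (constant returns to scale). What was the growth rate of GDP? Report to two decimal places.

GDP growth was 0.51%.

Labor's share = 1 − 0.29 = 0.71.
Physical capital: 0.29 × (-3) = -0.87 pp.
Total hours worked: 0.71 × 1.8 = 1.278 pp.
Output growth = 0.1 + 0.408 = 0.508%.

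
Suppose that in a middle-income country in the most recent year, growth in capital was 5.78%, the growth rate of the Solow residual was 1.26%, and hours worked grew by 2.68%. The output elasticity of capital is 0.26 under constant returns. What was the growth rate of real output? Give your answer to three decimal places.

Labor's share = 1 − 0.26 = 0.74.
Capital: 0.26 × 5.78 = 1.5028 pp.
Hours worked: 0.74 × 2.68 = 1.9832 pp.
Output growth = 1.26 + 3.486 = 4.746%.

4.746%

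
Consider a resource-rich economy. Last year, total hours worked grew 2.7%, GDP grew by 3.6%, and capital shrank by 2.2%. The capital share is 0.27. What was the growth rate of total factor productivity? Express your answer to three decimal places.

Labor's share = 1 − 0.27 = 0.73.
Capital: 0.27 × (-2.2) = -0.594 pp.
Total hours worked: 0.73 × 2.7 = 1.971 pp.
TFP growth = 3.6 − 1.377 = 2.223%.

2.223%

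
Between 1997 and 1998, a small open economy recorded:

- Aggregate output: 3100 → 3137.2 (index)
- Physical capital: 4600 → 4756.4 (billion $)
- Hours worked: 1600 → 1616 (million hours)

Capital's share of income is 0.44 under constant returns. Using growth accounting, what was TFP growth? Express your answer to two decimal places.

Aggregate output growth = (3137.2 − 3100) / 3100 = 1.2%.
Physical capital growth = (4756.4 − 4600) / 4600 = 3.4%.
Hours worked growth = (1616 − 1600) / 1600 = 1%.
Labor's share = 1 − 0.44 = 0.56.
Physical capital: 0.44 × 3.4 = 1.496 pp.
Hours worked: 0.56 × 1 = 0.56 pp.
TFP growth = 1.2 − 2.056 = -0.856%.

-0.86%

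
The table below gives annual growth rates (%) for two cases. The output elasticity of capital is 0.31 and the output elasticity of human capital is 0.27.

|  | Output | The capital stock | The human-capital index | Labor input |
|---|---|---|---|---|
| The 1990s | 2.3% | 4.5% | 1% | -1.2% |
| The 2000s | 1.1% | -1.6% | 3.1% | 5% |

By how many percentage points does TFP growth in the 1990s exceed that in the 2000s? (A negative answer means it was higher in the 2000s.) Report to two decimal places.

Labor's share = 1 − 0.31 − 0.27 = 0.42.
The 1990s: TFP = 2.3 − 1.395 − 0.27 + 0.504 = 1.139%.
The 2000s: TFP = 1.1 + 0.496 − 0.837 − 2.1 = -1.341%.
Difference = 1.139 − (-1.341) = 2.48 pp.

2.48 percentage points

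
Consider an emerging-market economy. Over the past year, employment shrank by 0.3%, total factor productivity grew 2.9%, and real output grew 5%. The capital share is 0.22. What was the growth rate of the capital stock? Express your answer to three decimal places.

Labor's share = 1 − 0.22 = 0.78.
gY = gA + 0.78×(-0.3) + 0.22×g.
0.22×g = 5 − 2.9 + 0.234 = 2.334.
g = 2.334 / 0.22 = 10.60909%.

10.609%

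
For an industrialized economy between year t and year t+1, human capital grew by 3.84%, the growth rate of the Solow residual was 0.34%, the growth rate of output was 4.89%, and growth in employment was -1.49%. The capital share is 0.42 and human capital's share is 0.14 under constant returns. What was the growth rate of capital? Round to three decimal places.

Labor's share = 1 − 0.42 − 0.14 = 0.44.
gY = gA + 0.14×3.84 + 0.44×(-1.49) + 0.42×g.
0.42×g = 4.89 − 0.34 + 0.118 = 4.668.
g = 4.668 / 0.42 = 11.11429%.

11.114%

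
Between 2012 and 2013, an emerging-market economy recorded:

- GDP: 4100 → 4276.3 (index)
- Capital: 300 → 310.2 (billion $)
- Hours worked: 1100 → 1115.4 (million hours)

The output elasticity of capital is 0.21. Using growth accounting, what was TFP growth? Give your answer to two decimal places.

GDP growth = (4276.3 − 4100) / 4100 = 4.3%.
Capital growth = (310.2 − 300) / 300 = 3.4%.
Hours worked growth = (1115.4 − 1100) / 1100 = 1.4%.
Labor's share = 1 − 0.21 = 0.79.
Capital: 0.21 × 3.4 = 0.714 pp.
Hours worked: 0.79 × 1.4 = 1.106 pp.
TFP growth = 4.3 − 1.82 = 2.48%.

TFP growth was 2.48%.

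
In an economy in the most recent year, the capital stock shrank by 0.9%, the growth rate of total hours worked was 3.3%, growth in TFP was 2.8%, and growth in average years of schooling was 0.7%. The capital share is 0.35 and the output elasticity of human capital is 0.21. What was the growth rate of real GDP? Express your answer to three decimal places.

Labor's share = 1 − 0.35 − 0.21 = 0.44.
The capital stock: 0.35 × (-0.9) = -0.315 pp.
Average years of schooling: 0.21 × 0.7 = 0.147 pp.
Total hours worked: 0.44 × 3.3 = 1.452 pp.
Output growth = 2.8 + 1.284 = 4.084%.

Real GDP grew 4.084%.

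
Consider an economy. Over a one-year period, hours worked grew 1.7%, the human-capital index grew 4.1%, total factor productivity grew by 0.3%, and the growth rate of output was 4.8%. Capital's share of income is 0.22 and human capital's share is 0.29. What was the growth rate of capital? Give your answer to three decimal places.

Labor's share = 1 − 0.22 − 0.29 = 0.49.
gY = gA + 0.29×4.1 + 0.49×1.7 + 0.22×g.
0.22×g = 4.8 − 0.3 − 2.022 = 2.478.
g = 2.478 / 0.22 = 11.26364%.

Capital grew 11.264%.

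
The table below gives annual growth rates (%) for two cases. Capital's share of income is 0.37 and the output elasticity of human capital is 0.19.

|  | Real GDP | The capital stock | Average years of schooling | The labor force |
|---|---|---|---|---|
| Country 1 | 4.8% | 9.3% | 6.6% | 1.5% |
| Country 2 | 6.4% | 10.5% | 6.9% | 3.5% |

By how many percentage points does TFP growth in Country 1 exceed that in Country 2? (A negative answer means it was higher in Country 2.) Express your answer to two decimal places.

-0.22 percentage points

Labor's share = 1 − 0.37 − 0.19 = 0.44.
Country 1: TFP = 4.8 − 3.441 − 1.254 − 0.66 = -0.555%.
Country 2: TFP = 6.4 − 3.885 − 1.311 − 1.54 = -0.336%.
Difference = -0.555 − (-0.336) = -0.219 pp.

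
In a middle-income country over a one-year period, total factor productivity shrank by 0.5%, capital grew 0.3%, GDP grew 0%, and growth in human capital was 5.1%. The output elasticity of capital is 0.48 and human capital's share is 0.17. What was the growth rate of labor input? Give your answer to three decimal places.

Labor's share = 1 − 0.48 − 0.17 = 0.35.
gY = gA + 0.48×0.3 + 0.17×5.1 + 0.35×g.
0.35×g = 0 + 0.5 − 1.011 = -0.511.
g = -0.511 / 0.35 = -1.46%.

-1.460%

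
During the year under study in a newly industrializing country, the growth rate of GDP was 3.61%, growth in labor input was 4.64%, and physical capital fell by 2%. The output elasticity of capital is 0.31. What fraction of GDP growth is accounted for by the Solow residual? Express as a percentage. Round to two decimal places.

Labor's share = 1 − 0.31 = 0.69.
Physical capital: 0.31 × (-2) = -0.62 pp.
Labor input: 0.69 × 4.64 = 3.2016 pp.
TFP growth = 3.61 − 2.5816 = 1.0284%.
TFP share of growth = 1.0284 / 3.61 × 100 = 28.4875%.

The Solow residual accounted for 28.49% of growth.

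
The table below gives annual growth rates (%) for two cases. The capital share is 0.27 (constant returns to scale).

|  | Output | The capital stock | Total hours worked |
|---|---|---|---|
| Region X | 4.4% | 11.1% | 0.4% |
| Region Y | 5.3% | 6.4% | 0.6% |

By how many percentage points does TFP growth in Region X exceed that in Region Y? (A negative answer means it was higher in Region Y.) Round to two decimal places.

Labor's share = 1 − 0.27 = 0.73.
Region X: TFP = 4.4 − 2.997 − 0.292 = 1.111%.
Region Y: TFP = 5.3 − 1.728 − 0.438 = 3.134%.
Difference = 1.111 − (3.134) = -2.023 pp.

-2.02 percentage points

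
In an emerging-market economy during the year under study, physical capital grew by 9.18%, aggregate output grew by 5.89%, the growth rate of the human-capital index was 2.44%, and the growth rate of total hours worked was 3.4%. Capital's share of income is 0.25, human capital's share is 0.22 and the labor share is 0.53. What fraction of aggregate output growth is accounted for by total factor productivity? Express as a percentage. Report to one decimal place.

Labor's share = 1 − 0.25 − 0.22 = 0.53.
Physical capital: 0.25 × 9.18 = 2.295 pp.
The human-capital index: 0.22 × 2.44 = 0.5368 pp.
Total hours worked: 0.53 × 3.4 = 1.802 pp.
TFP growth = 5.89 − 4.6338 = 1.2562%.
TFP share of growth = 1.2562 / 5.89 × 100 = 21.328%.

21.3%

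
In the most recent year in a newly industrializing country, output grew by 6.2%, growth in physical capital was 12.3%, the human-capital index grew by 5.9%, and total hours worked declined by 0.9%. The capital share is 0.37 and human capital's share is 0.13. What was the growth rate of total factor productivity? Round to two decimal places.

1.33%

Labor's share = 1 − 0.37 − 0.13 = 0.5.
Physical capital: 0.37 × 12.3 = 4.551 pp.
The human-capital index: 0.13 × 5.9 = 0.767 pp.
Total hours worked: 0.5 × (-0.9) = -0.45 pp.
TFP growth = 6.2 − 4.868 = 1.332%.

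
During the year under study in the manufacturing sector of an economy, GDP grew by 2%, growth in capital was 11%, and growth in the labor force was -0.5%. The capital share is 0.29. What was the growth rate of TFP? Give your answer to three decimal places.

Labor's share = 1 − 0.29 = 0.71.
Capital: 0.29 × 11 = 3.19 pp.
The labor force: 0.71 × (-0.5) = -0.355 pp.
TFP growth = 2 − 2.835 = -0.835%.

-0.835%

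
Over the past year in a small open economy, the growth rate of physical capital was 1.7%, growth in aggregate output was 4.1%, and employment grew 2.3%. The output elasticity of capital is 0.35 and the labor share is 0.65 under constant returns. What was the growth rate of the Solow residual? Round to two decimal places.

2.01%

Labor's share = 1 − 0.35 = 0.65.
Physical capital: 0.35 × 1.7 = 0.595 pp.
Employment: 0.65 × 2.3 = 1.495 pp.
TFP growth = 4.1 − 2.09 = 2.01%.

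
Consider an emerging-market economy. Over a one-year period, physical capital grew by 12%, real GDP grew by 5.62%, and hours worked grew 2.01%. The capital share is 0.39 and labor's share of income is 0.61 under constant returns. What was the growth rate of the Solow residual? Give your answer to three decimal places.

Labor's share = 1 − 0.39 = 0.61.
Physical capital: 0.39 × 12 = 4.68 pp.
Hours worked: 0.61 × 2.01 = 1.2261 pp.
TFP growth = 5.62 − 5.9061 = -0.2861%.

-0.286%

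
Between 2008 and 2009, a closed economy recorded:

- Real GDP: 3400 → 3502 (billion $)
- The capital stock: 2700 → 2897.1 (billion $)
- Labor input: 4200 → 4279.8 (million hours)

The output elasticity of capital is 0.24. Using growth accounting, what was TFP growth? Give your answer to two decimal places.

Real GDP growth = (3502 − 3400) / 3400 = 3%.
The capital stock growth = (2897.1 − 2700) / 2700 = 7.3%.
Labor input growth = (4279.8 − 4200) / 4200 = 1.9%.
Labor's share = 1 − 0.24 = 0.76.
The capital stock: 0.24 × 7.3 = 1.752 pp.
Labor input: 0.76 × 1.9 = 1.444 pp.
TFP growth = 3 − 3.196 = -0.196%.

-0.20%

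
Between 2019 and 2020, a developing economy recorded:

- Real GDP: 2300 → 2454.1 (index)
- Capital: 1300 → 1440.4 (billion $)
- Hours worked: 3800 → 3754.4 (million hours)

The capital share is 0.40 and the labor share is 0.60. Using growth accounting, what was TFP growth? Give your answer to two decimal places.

Real GDP growth = (2454.1 − 2300) / 2300 = 6.7%.
Capital growth = (1440.4 − 1300) / 1300 = 10.8%.
Hours worked growth = (3754.4 − 3800) / 3800 = -1.2%.
Labor's share = 1 − 0.4 = 0.6.
Capital: 0.4 × 10.8 = 4.32 pp.
Hours worked: 0.6 × (-1.2) = -0.72 pp.
TFP growth = 6.7 − 3.6 = 3.1%.

3.10%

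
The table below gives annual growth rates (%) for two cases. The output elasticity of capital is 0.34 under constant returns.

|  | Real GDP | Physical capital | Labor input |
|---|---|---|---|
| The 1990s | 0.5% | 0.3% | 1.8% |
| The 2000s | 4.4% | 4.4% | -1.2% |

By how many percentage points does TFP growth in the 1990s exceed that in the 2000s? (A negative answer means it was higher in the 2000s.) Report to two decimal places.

-4.49 percentage points

Labor's share = 1 − 0.34 = 0.66.
The 1990s: TFP = 0.5 − 0.102 − 1.188 = -0.79%.
The 2000s: TFP = 4.4 − 1.496 + 0.792 = 3.696%.
Difference = -0.79 − (3.696) = -4.486 pp.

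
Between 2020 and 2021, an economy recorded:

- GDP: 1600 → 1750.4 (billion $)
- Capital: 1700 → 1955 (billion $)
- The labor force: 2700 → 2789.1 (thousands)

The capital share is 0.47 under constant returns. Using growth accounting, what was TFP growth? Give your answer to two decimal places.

GDP growth = (1750.4 − 1600) / 1600 = 9.4%.
Capital growth = (1955 − 1700) / 1700 = 15%.
The labor force growth = (2789.1 − 2700) / 2700 = 3.3%.
Labor's share = 1 − 0.47 = 0.53.
Capital: 0.47 × 15 = 7.05 pp.
The labor force: 0.53 × 3.3 = 1.749 pp.
TFP growth = 9.4 − 8.799 = 0.601%.

0.60%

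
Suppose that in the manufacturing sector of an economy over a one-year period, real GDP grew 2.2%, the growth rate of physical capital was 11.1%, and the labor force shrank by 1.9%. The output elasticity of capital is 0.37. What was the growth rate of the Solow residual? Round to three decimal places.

Labor's share = 1 − 0.37 = 0.63.
Physical capital: 0.37 × 11.1 = 4.107 pp.
The labor force: 0.63 × (-1.9) = -1.197 pp.
TFP growth = 2.2 − 2.91 = -0.71%.

-0.710%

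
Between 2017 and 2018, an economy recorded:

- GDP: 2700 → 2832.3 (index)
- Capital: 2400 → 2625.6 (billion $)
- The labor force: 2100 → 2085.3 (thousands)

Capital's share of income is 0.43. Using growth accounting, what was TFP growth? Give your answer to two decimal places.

1.26%

GDP growth = (2832.3 − 2700) / 2700 = 4.9%.
Capital growth = (2625.6 − 2400) / 2400 = 9.4%.
The labor force growth = (2085.3 − 2100) / 2100 = -0.7%.
Labor's share = 1 − 0.43 = 0.57.
Capital: 0.43 × 9.4 = 4.042 pp.
The labor force: 0.57 × (-0.7) = -0.399 pp.
TFP growth = 4.9 − 3.643 = 1.257%.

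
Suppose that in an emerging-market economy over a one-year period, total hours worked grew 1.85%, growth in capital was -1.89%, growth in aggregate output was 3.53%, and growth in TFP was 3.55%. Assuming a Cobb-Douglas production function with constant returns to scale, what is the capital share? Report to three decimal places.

The capital share is 0.500.

gY = gA + α·gK + (1−α)·gL, so gY − gA − gL = α(gK − gL).
3.53 − 3.55 − 1.85 = α × (-1.89 − 1.85).
-1.87 = -3.74 α, so α = 0.5.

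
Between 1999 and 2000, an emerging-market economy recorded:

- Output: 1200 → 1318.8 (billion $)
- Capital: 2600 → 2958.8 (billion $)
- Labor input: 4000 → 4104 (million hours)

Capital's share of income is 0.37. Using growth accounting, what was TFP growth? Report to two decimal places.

3.16%

Output growth = (1318.8 − 1200) / 1200 = 9.9%.
Capital growth = (2958.8 − 2600) / 2600 = 13.8%.
Labor input growth = (4104 − 4000) / 4000 = 2.6%.
Labor's share = 1 − 0.37 = 0.63.
Capital: 0.37 × 13.8 = 5.106 pp.
Labor input: 0.63 × 2.6 = 1.638 pp.
TFP growth = 9.9 − 6.744 = 3.156%.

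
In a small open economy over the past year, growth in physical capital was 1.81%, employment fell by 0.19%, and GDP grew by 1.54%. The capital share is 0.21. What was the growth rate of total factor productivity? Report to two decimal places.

1.31%

Labor's share = 1 − 0.21 = 0.79.
Physical capital: 0.21 × 1.81 = 0.3801 pp.
Employment: 0.79 × (-0.19) = -0.1501 pp.
TFP growth = 1.54 − 0.23 = 1.31%.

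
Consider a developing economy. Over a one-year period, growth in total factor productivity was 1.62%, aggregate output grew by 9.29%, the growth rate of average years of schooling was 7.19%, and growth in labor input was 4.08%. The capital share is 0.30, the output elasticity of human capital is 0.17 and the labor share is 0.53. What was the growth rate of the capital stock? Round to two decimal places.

14.28%

Labor's share = 1 − 0.3 − 0.17 = 0.53.
gY = gA + 0.17×7.19 + 0.53×4.08 + 0.3×g.
0.3×g = 9.29 − 1.62 − 3.3847 = 4.2853.
g = 4.2853 / 0.3 = 14.2843%.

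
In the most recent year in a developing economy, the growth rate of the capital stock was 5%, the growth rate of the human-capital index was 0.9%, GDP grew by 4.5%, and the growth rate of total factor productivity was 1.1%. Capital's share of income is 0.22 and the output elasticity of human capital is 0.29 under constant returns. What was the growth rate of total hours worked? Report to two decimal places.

Total hours worked growth was 4.16%.

Labor's share = 1 − 0.22 − 0.29 = 0.49.
gY = gA + 0.22×5 + 0.29×0.9 + 0.49×g.
0.49×g = 4.5 − 1.1 − 1.361 = 2.039.
g = 2.039 / 0.49 = 4.1612%.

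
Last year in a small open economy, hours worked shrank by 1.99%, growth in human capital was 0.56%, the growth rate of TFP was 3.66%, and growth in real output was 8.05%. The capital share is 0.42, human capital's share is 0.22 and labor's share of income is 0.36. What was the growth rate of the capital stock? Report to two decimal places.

Labor's share = 1 − 0.42 − 0.22 = 0.36.
gY = gA + 0.22×0.56 + 0.36×(-1.99) + 0.42×g.
0.42×g = 8.05 − 3.66 + 0.5932 = 4.9832.
g = 4.9832 / 0.42 = 11.8648%.

The capital stock grew 11.86%.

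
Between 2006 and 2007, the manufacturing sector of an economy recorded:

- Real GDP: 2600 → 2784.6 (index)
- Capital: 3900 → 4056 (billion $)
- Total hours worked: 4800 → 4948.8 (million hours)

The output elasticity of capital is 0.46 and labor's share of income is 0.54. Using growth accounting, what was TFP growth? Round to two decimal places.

3.59%

Real GDP growth = (2784.6 − 2600) / 2600 = 7.1%.
Capital growth = (4056 − 3900) / 3900 = 4%.
Total hours worked growth = (4948.8 − 4800) / 4800 = 3.1%.
Labor's share = 1 − 0.46 = 0.54.
Capital: 0.46 × 4 = 1.84 pp.
Total hours worked: 0.54 × 3.1 = 1.674 pp.
TFP growth = 7.1 − 3.514 = 3.586%.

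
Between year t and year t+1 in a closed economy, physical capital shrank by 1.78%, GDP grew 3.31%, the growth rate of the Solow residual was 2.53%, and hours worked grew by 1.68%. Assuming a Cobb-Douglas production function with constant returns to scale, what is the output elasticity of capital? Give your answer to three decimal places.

α = 0.260

gY = gA + α·gK + (1−α)·gL, so gY − gA − gL = α(gK − gL).
3.31 − 2.53 − 1.68 = α × (-1.78 − 1.68).
-0.9 = -3.46 α, so α = 0.26012.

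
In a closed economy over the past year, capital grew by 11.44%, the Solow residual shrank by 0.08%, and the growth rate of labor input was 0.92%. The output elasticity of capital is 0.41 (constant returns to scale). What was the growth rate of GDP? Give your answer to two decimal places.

Labor's share = 1 − 0.41 = 0.59.
Capital: 0.41 × 11.44 = 4.6904 pp.
Labor input: 0.59 × 0.92 = 0.5428 pp.
Output growth = -0.08 + 5.2332 = 5.1532%.

5.15%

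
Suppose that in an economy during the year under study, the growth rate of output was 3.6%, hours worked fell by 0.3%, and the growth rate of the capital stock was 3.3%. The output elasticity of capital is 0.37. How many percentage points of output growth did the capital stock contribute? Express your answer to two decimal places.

Contribution = share × growth = 0.37 × 3.3 = 1.221 pp.

1.22 pp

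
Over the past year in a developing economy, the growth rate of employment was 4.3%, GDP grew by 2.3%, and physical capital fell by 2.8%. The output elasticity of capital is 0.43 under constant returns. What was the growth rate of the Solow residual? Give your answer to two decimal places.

Labor's share = 1 − 0.43 = 0.57.
Physical capital: 0.43 × (-2.8) = -1.204 pp.
Employment: 0.57 × 4.3 = 2.451 pp.
TFP growth = 2.3 − 1.247 = 1.053%.

The Solow residual growth was 1.05%.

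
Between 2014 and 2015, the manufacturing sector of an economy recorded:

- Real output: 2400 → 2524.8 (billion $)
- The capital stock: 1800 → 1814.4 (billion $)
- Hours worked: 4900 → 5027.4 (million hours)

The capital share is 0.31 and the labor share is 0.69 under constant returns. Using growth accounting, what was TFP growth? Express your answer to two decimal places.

Real output growth = (2524.8 − 2400) / 2400 = 5.2%.
The capital stock growth = (1814.4 − 1800) / 1800 = 0.8%.
Hours worked growth = (5027.4 − 4900) / 4900 = 2.6%.
Labor's share = 1 − 0.31 = 0.69.
The capital stock: 0.31 × 0.8 = 0.248 pp.
Hours worked: 0.69 × 2.6 = 1.794 pp.
TFP growth = 5.2 − 2.042 = 3.158%.

3.16%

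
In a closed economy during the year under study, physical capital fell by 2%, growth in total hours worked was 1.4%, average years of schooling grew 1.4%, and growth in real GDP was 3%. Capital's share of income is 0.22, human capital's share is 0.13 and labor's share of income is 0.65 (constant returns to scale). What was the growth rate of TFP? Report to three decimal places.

Labor's share = 1 − 0.22 − 0.13 = 0.65.
Physical capital: 0.22 × (-2) = -0.44 pp.
Average years of schooling: 0.13 × 1.4 = 0.182 pp.
Total hours worked: 0.65 × 1.4 = 0.91 pp.
TFP growth = 3 − 0.652 = 2.348%.

TFP grew 2.348%.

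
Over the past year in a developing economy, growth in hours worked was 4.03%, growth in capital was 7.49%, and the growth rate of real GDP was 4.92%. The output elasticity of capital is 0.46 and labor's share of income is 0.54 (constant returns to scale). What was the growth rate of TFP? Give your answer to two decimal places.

-0.70%

Labor's share = 1 − 0.46 = 0.54.
Capital: 0.46 × 7.49 = 3.4454 pp.
Hours worked: 0.54 × 4.03 = 2.1762 pp.
TFP growth = 4.92 − 5.6216 = -0.7016%.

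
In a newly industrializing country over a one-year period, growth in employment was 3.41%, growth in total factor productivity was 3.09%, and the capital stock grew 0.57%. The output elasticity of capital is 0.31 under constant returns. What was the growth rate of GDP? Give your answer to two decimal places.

GDP growth was 5.62%.

Labor's share = 1 − 0.31 = 0.69.
The capital stock: 0.31 × 0.57 = 0.1767 pp.
Employment: 0.69 × 3.41 = 2.3529 pp.
Output growth = 3.09 + 2.5296 = 5.6196%.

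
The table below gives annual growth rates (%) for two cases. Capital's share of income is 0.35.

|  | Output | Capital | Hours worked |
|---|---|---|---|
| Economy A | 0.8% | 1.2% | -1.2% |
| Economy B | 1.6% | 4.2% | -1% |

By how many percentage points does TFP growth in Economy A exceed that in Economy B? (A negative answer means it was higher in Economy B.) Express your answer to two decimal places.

0.38 percentage points

Labor's share = 1 − 0.35 = 0.65.
Economy A: TFP = 0.8 − 0.42 + 0.78 = 1.16%.
Economy B: TFP = 1.6 − 1.47 + 0.65 = 0.78%.
Difference = 1.16 − (0.78) = 0.38 pp.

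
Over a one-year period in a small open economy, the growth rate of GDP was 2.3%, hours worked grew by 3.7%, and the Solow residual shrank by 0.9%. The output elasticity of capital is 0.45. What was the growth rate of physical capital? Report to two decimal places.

Labor's share = 1 − 0.45 = 0.55.
gY = gA + 0.55×3.7 + 0.45×g.
0.45×g = 2.3 + 0.9 − 2.035 = 1.165.
g = 1.165 / 0.45 = 2.5889%.

2.59%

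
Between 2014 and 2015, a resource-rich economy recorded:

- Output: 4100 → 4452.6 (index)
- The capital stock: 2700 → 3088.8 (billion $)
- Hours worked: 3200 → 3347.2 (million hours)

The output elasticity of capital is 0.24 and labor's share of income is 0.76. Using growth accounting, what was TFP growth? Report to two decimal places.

1.65%

Output growth = (4452.6 − 4100) / 4100 = 8.6%.
The capital stock growth = (3088.8 − 2700) / 2700 = 14.4%.
Hours worked growth = (3347.2 − 3200) / 3200 = 4.6%.
Labor's share = 1 − 0.24 = 0.76.
The capital stock: 0.24 × 14.4 = 3.456 pp.
Hours worked: 0.76 × 4.6 = 3.496 pp.
TFP growth = 8.6 − 6.952 = 1.648%.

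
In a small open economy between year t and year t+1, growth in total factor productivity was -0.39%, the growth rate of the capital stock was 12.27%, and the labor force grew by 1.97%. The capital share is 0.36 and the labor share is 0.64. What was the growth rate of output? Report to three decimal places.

Labor's share = 1 − 0.36 = 0.64.
The capital stock: 0.36 × 12.27 = 4.4172 pp.
The labor force: 0.64 × 1.97 = 1.2608 pp.
Output growth = -0.39 + 5.678 = 5.288%.

5.288%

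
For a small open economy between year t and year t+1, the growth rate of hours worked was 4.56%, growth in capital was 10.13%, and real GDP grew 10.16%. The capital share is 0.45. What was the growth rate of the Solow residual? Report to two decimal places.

The Solow residual growth was 3.09%.

Labor's share = 1 − 0.45 = 0.55.
Capital: 0.45 × 10.13 = 4.5585 pp.
Hours worked: 0.55 × 4.56 = 2.508 pp.
TFP growth = 10.16 − 7.0665 = 3.0935%.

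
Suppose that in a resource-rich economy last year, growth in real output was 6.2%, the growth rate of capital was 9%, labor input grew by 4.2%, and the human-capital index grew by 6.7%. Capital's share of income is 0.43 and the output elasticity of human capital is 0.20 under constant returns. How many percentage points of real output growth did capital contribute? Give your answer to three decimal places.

Contribution = share × growth = 0.43 × 9 = 3.87 pp.

3.870 pp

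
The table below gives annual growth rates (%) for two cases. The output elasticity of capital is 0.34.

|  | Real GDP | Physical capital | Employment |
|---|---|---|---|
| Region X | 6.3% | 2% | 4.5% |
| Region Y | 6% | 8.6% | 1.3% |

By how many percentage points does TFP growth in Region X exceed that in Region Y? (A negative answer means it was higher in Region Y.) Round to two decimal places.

Labor's share = 1 − 0.34 = 0.66.
Region X: TFP = 6.3 − 0.68 − 2.97 = 2.65%.
Region Y: TFP = 6 − 2.924 − 0.858 = 2.218%.
Difference = 2.65 − (2.218) = 0.432 pp.

0.43 percentage points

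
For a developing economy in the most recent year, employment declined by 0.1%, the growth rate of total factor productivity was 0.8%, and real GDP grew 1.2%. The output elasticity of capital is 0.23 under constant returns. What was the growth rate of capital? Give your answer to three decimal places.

Labor's share = 1 − 0.23 = 0.77.
gY = gA + 0.77×(-0.1) + 0.23×g.
0.23×g = 1.2 − 0.8 + 0.077 = 0.477.
g = 0.477 / 0.23 = 2.07391%.

Capital grew 2.074%.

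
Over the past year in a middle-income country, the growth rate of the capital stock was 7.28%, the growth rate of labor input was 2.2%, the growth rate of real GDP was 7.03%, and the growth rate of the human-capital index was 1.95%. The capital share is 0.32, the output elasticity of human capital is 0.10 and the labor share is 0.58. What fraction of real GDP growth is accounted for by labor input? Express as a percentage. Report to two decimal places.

Labor's share = 1 − 0.32 − 0.1 = 0.58.
Labor input contributed 0.58 × 2.2 = 1.276 pp.
Share of growth = 1.276 / 7.03 × 100 = 18.1508%.

18.15%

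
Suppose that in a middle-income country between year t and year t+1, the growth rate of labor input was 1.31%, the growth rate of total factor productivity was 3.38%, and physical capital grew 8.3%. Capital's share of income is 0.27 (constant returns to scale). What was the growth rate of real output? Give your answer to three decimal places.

6.577%

Labor's share = 1 − 0.27 = 0.73.
Physical capital: 0.27 × 8.3 = 2.241 pp.
Labor input: 0.73 × 1.31 = 0.9563 pp.
Output growth = 3.38 + 3.1973 = 6.5773%.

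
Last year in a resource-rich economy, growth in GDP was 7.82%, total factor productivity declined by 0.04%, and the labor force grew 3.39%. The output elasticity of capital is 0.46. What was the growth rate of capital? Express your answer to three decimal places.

Capital grew 13.107%.

Labor's share = 1 − 0.46 = 0.54.
gY = gA + 0.54×3.39 + 0.46×g.
0.46×g = 7.82 + 0.04 − 1.8306 = 6.0294.
g = 6.0294 / 0.46 = 13.10739%.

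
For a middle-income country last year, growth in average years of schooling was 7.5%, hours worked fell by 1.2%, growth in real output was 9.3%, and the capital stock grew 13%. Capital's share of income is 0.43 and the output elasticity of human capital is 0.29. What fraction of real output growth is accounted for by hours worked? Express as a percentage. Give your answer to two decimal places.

Labor's share = 1 − 0.43 − 0.29 = 0.28.
Hours worked contributed 0.28 × (-1.2) = -0.336 pp.
Share of growth = -0.336 / 9.3 × 100 = -3.6129%.

Hours worked accounted for -3.61% of growth.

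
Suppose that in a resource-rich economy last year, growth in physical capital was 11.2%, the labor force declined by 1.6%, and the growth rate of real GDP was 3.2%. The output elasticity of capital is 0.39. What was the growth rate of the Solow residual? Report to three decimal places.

Labor's share = 1 − 0.39 = 0.61.
Physical capital: 0.39 × 11.2 = 4.368 pp.
The labor force: 0.61 × (-1.6) = -0.976 pp.
TFP growth = 3.2 − 3.392 = -0.192%.

-0.192%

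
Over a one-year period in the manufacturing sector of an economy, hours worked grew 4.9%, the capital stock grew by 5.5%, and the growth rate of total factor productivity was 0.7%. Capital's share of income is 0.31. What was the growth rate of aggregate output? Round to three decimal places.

Labor's share = 1 − 0.31 = 0.69.
The capital stock: 0.31 × 5.5 = 1.705 pp.
Hours worked: 0.69 × 4.9 = 3.381 pp.
Output growth = 0.7 + 5.086 = 5.786%.

Aggregate output growth was 5.786%.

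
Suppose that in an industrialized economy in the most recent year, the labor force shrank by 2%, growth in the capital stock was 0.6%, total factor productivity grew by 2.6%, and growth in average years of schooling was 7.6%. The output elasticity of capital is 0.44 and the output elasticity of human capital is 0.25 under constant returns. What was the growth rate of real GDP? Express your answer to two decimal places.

4.14%

Labor's share = 1 − 0.44 − 0.25 = 0.31.
The capital stock: 0.44 × 0.6 = 0.264 pp.
Average years of schooling: 0.25 × 7.6 = 1.9 pp.
The labor force: 0.31 × (-2) = -0.62 pp.
Output growth = 2.6 + 1.544 = 4.144%.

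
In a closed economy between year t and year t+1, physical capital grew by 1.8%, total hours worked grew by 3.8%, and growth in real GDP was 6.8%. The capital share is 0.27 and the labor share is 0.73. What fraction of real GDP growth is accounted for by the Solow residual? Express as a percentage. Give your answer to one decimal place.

Labor's share = 1 − 0.27 = 0.73.
Physical capital: 0.27 × 1.8 = 0.486 pp.
Total hours worked: 0.73 × 3.8 = 2.774 pp.
TFP growth = 6.8 − 3.26 = 3.54%.
TFP share of growth = 3.54 / 6.8 × 100 = 52.059%.

52.1%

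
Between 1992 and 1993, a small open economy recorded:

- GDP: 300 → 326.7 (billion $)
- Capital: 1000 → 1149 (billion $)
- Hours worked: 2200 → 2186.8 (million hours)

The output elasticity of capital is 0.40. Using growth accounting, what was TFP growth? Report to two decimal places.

GDP growth = (326.7 − 300) / 300 = 8.9%.
Capital growth = (1149 − 1000) / 1000 = 14.9%.
Hours worked growth = (2186.8 − 2200) / 2200 = -0.6%.
Labor's share = 1 − 0.4 = 0.6.
Capital: 0.4 × 14.9 = 5.96 pp.
Hours worked: 0.6 × (-0.6) = -0.36 pp.
TFP growth = 8.9 − 5.6 = 3.3%.

TFP grew 3.30%.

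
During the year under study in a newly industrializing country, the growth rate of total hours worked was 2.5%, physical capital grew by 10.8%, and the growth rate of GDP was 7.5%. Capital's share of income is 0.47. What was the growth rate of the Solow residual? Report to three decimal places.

1.099%

Labor's share = 1 − 0.47 = 0.53.
Physical capital: 0.47 × 10.8 = 5.076 pp.
Total hours worked: 0.53 × 2.5 = 1.325 pp.
TFP growth = 7.5 − 6.401 = 1.099%.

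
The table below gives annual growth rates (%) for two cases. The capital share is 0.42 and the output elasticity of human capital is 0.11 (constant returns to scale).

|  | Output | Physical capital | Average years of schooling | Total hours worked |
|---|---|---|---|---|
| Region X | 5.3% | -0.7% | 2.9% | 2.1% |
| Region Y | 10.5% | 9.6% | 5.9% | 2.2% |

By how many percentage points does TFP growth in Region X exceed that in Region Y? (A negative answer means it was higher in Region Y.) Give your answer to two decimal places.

-0.50 percentage points

Labor's share = 1 − 0.42 − 0.11 = 0.47.
Region X: TFP = 5.3 + 0.294 − 0.319 − 0.987 = 4.288%.
Region Y: TFP = 10.5 − 4.032 − 0.649 − 1.034 = 4.785%.
Difference = 4.288 − (4.785) = -0.497 pp.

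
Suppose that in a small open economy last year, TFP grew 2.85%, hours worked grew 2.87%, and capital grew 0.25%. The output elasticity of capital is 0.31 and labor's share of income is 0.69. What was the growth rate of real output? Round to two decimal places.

Labor's share = 1 − 0.31 = 0.69.
Capital: 0.31 × 0.25 = 0.0775 pp.
Hours worked: 0.69 × 2.87 = 1.9803 pp.
Output growth = 2.85 + 2.0578 = 4.9078%.

4.91%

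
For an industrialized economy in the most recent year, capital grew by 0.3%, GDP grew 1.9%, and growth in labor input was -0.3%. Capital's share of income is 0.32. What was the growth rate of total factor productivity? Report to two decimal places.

Total factor productivity grew 2.01%.

Labor's share = 1 − 0.32 = 0.68.
Capital: 0.32 × 0.3 = 0.096 pp.
Labor input: 0.68 × (-0.3) = -0.204 pp.
TFP growth = 1.9 + 0.108 = 2.008%.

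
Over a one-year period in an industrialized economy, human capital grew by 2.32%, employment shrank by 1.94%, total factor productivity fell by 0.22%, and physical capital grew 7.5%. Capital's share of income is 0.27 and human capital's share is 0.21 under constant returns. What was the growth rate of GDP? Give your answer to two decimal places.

1.28%

Labor's share = 1 − 0.27 − 0.21 = 0.52.
Physical capital: 0.27 × 7.5 = 2.025 pp.
Human capital: 0.21 × 2.32 = 0.4872 pp.
Employment: 0.52 × (-1.94) = -1.0088 pp.
Output growth = -0.22 + 1.5034 = 1.2834%.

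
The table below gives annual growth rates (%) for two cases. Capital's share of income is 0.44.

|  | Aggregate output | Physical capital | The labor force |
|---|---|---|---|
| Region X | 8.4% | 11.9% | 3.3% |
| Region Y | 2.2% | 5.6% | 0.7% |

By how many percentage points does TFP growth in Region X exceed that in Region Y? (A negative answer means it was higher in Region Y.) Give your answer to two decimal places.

1.97 percentage points

Labor's share = 1 − 0.44 = 0.56.
Region X: TFP = 8.4 − 5.236 − 1.848 = 1.316%.
Region Y: TFP = 2.2 − 2.464 − 0.392 = -0.656%.
Difference = 1.316 − (-0.656) = 1.972 pp.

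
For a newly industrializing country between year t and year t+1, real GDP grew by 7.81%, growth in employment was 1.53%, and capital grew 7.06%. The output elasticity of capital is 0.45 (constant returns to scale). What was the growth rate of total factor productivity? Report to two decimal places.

Total factor productivity grew 3.79%.

Labor's share = 1 − 0.45 = 0.55.
Capital: 0.45 × 7.06 = 3.177 pp.
Employment: 0.55 × 1.53 = 0.8415 pp.
TFP growth = 7.81 − 4.0185 = 3.7915%.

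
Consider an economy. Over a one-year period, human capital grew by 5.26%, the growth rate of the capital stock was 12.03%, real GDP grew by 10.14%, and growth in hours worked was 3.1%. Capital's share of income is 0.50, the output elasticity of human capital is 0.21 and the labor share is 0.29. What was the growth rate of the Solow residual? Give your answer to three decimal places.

Labor's share = 1 − 0.5 − 0.21 = 0.29.
The capital stock: 0.5 × 12.03 = 6.015 pp.
Human capital: 0.21 × 5.26 = 1.1046 pp.
Hours worked: 0.29 × 3.1 = 0.899 pp.
TFP growth = 10.14 − 8.0186 = 2.1214%.

2.121%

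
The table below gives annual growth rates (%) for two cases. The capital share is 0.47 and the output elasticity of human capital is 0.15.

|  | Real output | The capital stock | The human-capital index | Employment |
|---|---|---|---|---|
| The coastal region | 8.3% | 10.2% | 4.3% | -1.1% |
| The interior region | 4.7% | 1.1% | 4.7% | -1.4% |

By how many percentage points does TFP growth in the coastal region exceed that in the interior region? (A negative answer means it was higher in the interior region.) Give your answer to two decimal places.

Labor's share = 1 − 0.47 − 0.15 = 0.38.
The coastal region: TFP = 8.3 − 4.794 − 0.645 + 0.418 = 3.279%.
The interior region: TFP = 4.7 − 0.517 − 0.705 + 0.532 = 4.01%.
Difference = 3.279 − (4.01) = -0.731 pp.

-0.73 percentage points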